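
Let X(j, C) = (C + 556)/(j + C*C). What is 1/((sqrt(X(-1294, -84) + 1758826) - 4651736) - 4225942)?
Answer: -4262765053/37843454685657277 - sqrt(14598539650902)/227060728113943662 ≈ -1.1266e-7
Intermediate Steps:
X(j, C) = (556 + C)/(j + C**2)
1/((sqrt(X(-1294, -84) + 1758826) - 4651736) - 4225942) = 1/((sqrt((556 - 84)/(-1294 + (-84)**2) + 1758826) - 4651736) - 4225942) = 1/((sqrt(472/(-1294 + 7056) + 1758826) - 4651736) - 4225942) = 1/((sqrt(472/5762 + 1758826) - 4651736) - 4225942) = 1/((sqrt((1/5762)*472 + 1758826) - 4651736) - 4225942) = 1/((sqrt(236/2881 + 1758826) - 4651736) - 4225942) = 1/((sqrt(5067177942/2881) - 4651736) - 4225942) = 1/((sqrt(14598539650902)/2881 - 4651736) - 4225942) = 1/((-4651736 + sqrt(14598539650902)/2881) - 4225942) = 1/(-8877678 + sqrt(14598539650902)/2881)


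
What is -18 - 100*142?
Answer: -14218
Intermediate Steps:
-18 - 100*142 = -18 - 14200 = -14218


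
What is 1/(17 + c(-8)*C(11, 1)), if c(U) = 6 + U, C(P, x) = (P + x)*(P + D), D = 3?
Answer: -1/319 ≈ -0.0031348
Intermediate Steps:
C(P, x) = (3 + P)*(P + x) (C(P, x) = (P + x)*(P + 3) = (P + x)*(3 + P) = (3 + P)*(P + x))
1/(17 + c(-8)*C(11, 1)) = 1/(17 + (6 - 8)*(11² + 3*11 + 3*1 + 11*1)) = 1/(17 - 2*(121 + 33 + 3 + 11)) = 1/(17 - 2*168) = 1/(17 - 336) = 1/(-319) = -1/319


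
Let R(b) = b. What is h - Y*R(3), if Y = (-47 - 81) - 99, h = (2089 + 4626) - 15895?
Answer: -8499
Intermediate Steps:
h = -9180 (h = 6715 - 15895 = -9180)
Y = -227 (Y = -128 - 99 = -227)
h - Y*R(3) = -9180 - (-227)*3 = -9180 - 1*(-681) = -9180 + 681 = -8499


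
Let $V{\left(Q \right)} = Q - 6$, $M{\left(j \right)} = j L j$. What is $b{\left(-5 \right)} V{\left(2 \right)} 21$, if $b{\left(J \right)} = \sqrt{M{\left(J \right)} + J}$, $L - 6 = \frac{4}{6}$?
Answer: $- 28 \sqrt{1455} \approx -1068.0$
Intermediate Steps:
$L = \frac{20}{3}$ ($L = 6 + \frac{4}{6} = 6 + 4 \cdot \frac{1}{6} = 6 + \frac{2}{3} = \frac{20}{3} \approx 6.6667$)
$M{\left(j \right)} = \frac{20 j^{2}}{3}$ ($M{\left(j \right)} = j \frac{20}{3} j = \frac{20 j}{3} j = \frac{20 j^{2}}{3}$)
$b{\left(J \right)} = \sqrt{J + \frac{20 J^{2}}{3}}$ ($b{\left(J \right)} = \sqrt{\frac{20 J^{2}}{3} + J} = \sqrt{J + \frac{20 J^{2}}{3}}$)
$V{\left(Q \right)} = -6 + Q$ ($V{\left(Q \right)} = Q - 6 = -6 + Q$)
$b{\left(-5 \right)} V{\left(2 \right)} 21 = \frac{\sqrt{3} \sqrt{- 5 \left(3 + 20 \left(-5\right)\right)}}{3} \left(-6 + 2\right) 21 = \frac{\sqrt{3} \sqrt{- 5 \left(3 - 100\right)}}{3} \left(-4\right) 21 = \frac{\sqrt{3} \sqrt{\left(-5\right) \left(-97\right)}}{3} \left(-4\right) 21 = \frac{\sqrt{3} \sqrt{485}}{3} \left(-4\right) 21 = \frac{\sqrt{1455}}{3} \left(-4\right) 21 = - \frac{4 \sqrt{1455}}{3} \cdot 21 = - 28 \sqrt{1455}$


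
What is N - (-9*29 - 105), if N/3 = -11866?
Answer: -35232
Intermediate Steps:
N = -35598 (N = 3*(-11866) = -35598)
N - (-9*29 - 105) = -35598 - (-9*29 - 105) = -35598 - (-261 - 105) = -35598 - 1*(-366) = -35598 + 366 = -35232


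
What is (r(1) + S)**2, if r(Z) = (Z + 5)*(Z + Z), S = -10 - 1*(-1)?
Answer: 9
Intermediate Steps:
S = -9 (S = -10 + 1 = -9)
r(Z) = 2*Z*(5 + Z) (r(Z) = (5 + Z)*(2*Z) = 2*Z*(5 + Z))
(r(1) + S)**2 = (2*1*(5 + 1) - 9)**2 = (2*1*6 - 9)**2 = (12 - 9)**2 = 3**2 = 9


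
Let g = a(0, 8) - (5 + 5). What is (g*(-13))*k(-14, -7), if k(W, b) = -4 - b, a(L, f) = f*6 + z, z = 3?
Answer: -1599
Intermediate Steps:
a(L, f) = 3 + 6*f (a(L, f) = f*6 + 3 = 6*f + 3 = 3 + 6*f)
g = 41 (g = (3 + 6*8) - (5 + 5) = (3 + 48) - 10 = 51 - 1*10 = 51 - 10 = 41)
(g*(-13))*k(-14, -7) = (41*(-13))*(-4 - 1*(-7)) = -533*(-4 + 7) = -533*3 = -1599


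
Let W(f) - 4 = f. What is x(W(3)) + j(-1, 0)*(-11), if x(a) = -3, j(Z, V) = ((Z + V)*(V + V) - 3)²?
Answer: -102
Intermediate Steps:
W(f) = 4 + f
j(Z, V) = (-3 + 2*V*(V + Z))² (j(Z, V) = ((V + Z)*(2*V) - 3)² = (2*V*(V + Z) - 3)² = (-3 + 2*V*(V + Z))²)
x(W(3)) + j(-1, 0)*(-11) = -3 + (-3 + 2*0² + 2*0*(-1))²*(-11) = -3 + (-3 + 2*0 + 0)²*(-11) = -3 + (-3 + 0 + 0)²*(-11) = -3 + (-3)²*(-11) = -3 + 9*(-11) = -3 - 99 = -102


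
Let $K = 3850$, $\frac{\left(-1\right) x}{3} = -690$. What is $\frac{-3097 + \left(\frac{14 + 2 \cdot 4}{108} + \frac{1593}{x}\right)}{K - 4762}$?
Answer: $\frac{9613163}{2831760} \approx 3.3948$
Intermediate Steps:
$x = 2070$ ($x = \left(-3\right) \left(-690\right) = 2070$)
$\frac{-3097 + \left(\frac{14 + 2 \cdot 4}{108} + \frac{1593}{x}\right)}{K - 4762} = \frac{-3097 + \left(\frac{14 + 2 \cdot 4}{108} + \frac{1593}{2070}\right)}{3850 - 4762} = \frac{-3097 + \left(\left(14 + 8\right) \frac{1}{108} + 1593 \cdot \frac{1}{2070}\right)}{-912} = \left(-3097 + \left(22 \cdot \frac{1}{108} + \frac{177}{230}\right)\right) \left(- \frac{1}{912}\right) = \left(-3097 + \left(\frac{11}{54} + \frac{177}{230}\right)\right) \left(- \frac{1}{912}\right) = \left(-3097 + \frac{3022}{3105}\right) \left(- \frac{1}{912}\right) = \left(- \frac{9613163}{3105}\right) \left(- \frac{1}{912}\right) = \frac{9613163}{2831760}$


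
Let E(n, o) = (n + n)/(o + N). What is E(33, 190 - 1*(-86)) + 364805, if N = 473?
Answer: 273239011/749 ≈ 3.6481e+5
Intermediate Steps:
E(n, o) = 2*n/(473 + o) (E(n, o) = (n + n)/(o + 473) = (2*n)/(473 + o) = 2*n/(473 + o))
E(33, 190 - 1*(-86)) + 364805 = 2*33/(473 + (190 - 1*(-86))) + 364805 = 2*33/(473 + (190 + 86)) + 364805 = 2*33/(473 + 276) + 364805 = 2*33/749 + 364805 = 2*33*(1/749) + 364805 = 66/749 + 364805 = 273239011/749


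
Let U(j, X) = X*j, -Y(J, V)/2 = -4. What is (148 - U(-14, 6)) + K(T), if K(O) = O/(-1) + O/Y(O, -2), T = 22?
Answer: 851/4 ≈ 212.75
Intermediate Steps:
Y(J, V) = 8 (Y(J, V) = -2*(-4) = 8)
K(O) = -7*O/8 (K(O) = O/(-1) + O/8 = O*(-1) + O*(⅛) = -O + O/8 = -7*O/8)
(148 - U(-14, 6)) + K(T) = (148 - 6*(-14)) - 7/8*22 = (148 - 1*(-84)) - 77/4 = (148 + 84) - 77/4 = 232 - 77/4 = 851/4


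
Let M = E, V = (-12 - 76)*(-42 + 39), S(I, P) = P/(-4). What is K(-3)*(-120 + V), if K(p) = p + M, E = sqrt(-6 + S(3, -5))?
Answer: -432 + 72*I*sqrt(19) ≈ -432.0 + 313.84*I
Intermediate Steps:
S(I, P) = -P/4 (S(I, P) = P*(-1/4) = -P/4)
V = 264 (V = -88*(-3) = 264)
E = I*sqrt(19)/2 (E = sqrt(-6 - 1/4*(-5)) = sqrt(-6 + 5/4) = sqrt(-19/4) = I*sqrt(19)/2 ≈ 2.1795*I)
M = I*sqrt(19)/2 ≈ 2.1795*I
K(p) = p + I*sqrt(19)/2
K(-3)*(-120 + V) = (-3 + I*sqrt(19)/2)*(-120 + 264) = (-3 + I*sqrt(19)/2)*144 = -432 + 72*I*sqrt(19)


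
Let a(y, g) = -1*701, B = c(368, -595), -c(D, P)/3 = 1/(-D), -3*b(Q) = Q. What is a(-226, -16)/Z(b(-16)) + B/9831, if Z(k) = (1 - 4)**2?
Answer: -845361127/10853424 ≈ -77.889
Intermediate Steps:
b(Q) = -Q/3
Z(k) = 9 (Z(k) = (-3)**2 = 9)
c(D, P) = 3/D (c(D, P) = -3*(-1/D) = -(-3)/D = 3/D)
B = 3/368 ≈ 0.0081522
a(y, g) = -701
a(-226, -16)/Z(b(-16)) + B/9831 = -701/9 + (3/368)/9831 = -701*1/9 + (3/368)*(1/9831) = -701/9 + 1/1205936 = -845361127/10853424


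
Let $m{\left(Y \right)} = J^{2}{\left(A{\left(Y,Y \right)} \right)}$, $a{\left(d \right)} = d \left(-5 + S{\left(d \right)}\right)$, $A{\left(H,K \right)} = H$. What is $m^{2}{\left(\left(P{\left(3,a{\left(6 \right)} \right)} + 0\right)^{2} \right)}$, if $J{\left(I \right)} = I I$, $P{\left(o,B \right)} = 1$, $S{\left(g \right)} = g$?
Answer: $1$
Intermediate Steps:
$a{\left(d \right)} = d \left(-5 + d\right)$
$J{\left(I \right)} = I^{2}$
$m{\left(Y \right)} = Y^{4}$ ($m{\left(Y \right)} = \left(Y^{2}\right)^{2} = Y^{4}$)
$m^{2}{\left(\left(P{\left(3,a{\left(6 \right)} \right)} + 0\right)^{2} \right)} = \left(\left(\left(1 + 0\right)^{2}\right)^{4}\right)^{2} = \left(\left(1^{2}\right)^{4}\right)^{2} = \left(1^{4}\right)^{2} = 1^{2} = 1$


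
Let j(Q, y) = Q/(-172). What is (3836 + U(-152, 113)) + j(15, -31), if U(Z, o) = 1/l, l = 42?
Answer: 13855403/3612 ≈ 3835.9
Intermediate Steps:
j(Q, y) = -Q/172 (j(Q, y) = Q*(-1/172) = -Q/172)
U(Z, o) = 1/42
(3836 + U(-152, 113)) + j(15, -31) = (3836 + 1/42) - 1/172*15 = 161113/42 - 15/172 = 13855403/3612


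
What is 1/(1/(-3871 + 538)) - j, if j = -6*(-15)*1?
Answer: -3423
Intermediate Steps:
j = 90 (j = 90*1 = 90)
1/(1/(-3871 + 538)) - j = 1/(1/(-3871 + 538)) - 1*90 = 1/(1/(-3333)) - 90 = 1/(-1/3333) - 90 = -3333 - 90 = -3423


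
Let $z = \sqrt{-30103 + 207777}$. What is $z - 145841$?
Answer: $-145841 + 49 \sqrt{74} \approx -1.4542 \cdot 10^{5}$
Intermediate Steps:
$z = 49 \sqrt{74}$ ($z = \sqrt{177674} = 49 \sqrt{74} \approx 421.51$)
$z - 145841 = 49 \sqrt{74} - 145841 = -145841 + 49 \sqrt{74}$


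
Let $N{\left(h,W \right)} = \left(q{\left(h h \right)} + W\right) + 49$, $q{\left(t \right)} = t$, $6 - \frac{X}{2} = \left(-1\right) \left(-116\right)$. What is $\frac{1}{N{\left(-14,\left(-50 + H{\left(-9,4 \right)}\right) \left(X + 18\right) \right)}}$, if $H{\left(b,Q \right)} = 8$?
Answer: $\frac{1}{8729} \approx 0.00011456$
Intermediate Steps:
$X = -220$ ($X = 12 - 2 \left(\left(-1\right) \left(-116\right)\right) = 12 - 232 = -220$)
$N{\left(h,W \right)} = 49 + W + h^{2}$ ($N{\left(h,W \right)} = \left(h h + W\right) + 49 = \left(h^{2} + W\right) + 49 = \left(W + h^{2}\right) + 49 = 49 + W + h^{2}$)
$\frac{1}{N{\left(-14,\left(-50 + H{\left(-9,4 \right)}\right) \left(X + 18\right) \right)}} = \frac{1}{49 + \left(-50 + 8\right) \left(-220 + 18\right) + \left(-14\right)^{2}} = \frac{1}{49 - -8484 + 196} = \frac{1}{49 + 8484 + 196} = \frac{1}{8729}$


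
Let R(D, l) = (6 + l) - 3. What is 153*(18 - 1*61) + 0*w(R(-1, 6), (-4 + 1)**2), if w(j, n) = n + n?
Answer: -6579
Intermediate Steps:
R(D, l) = 3 + l
w(j, n) = 2*n
153*(18 - 1*61) + 0*w(R(-1, 6), (-4 + 1)**2) = 153*(18 - 1*61) + 0*(2*(-4 + 1)**2) = 153*(18 - 61) + 0*(2*(-3)**2) = 153*(-43) + 0*(2*9) = -6579 + 0*18 = -6579 + 0 = -6579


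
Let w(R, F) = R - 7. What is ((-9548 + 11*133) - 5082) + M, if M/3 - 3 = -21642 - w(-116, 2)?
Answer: -77715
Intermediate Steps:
w(R, F) = -7 + R
M = -64548 (M = 9 + 3*(-21642 - (-7 - 116)) = 9 + 3*(-21642 - 1*(-123)) = 9 + 3*(-21642 + 123) = 9 + 3*(-21519) = 9 - 64557 = -64548)
((-9548 + 11*133) - 5082) + M = ((-9548 + 11*133) - 5082) - 64548 = ((-9548 + 1463) - 5082) - 64548 = (-8085 - 5082) - 64548 = -13167 - 64548 = -77715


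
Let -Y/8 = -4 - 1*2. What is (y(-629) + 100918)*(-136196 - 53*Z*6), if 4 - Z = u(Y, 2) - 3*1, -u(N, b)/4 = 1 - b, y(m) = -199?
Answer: -13813610850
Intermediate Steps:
Y = 48 (Y = -8*(-4 - 1*2) = -8*(-4 - 2) = -8*(-6) = 48)
u(N, b) = -4 + 4*b (u(N, b) = -4*(1 - b) = -4 + 4*b)
Z = 3 (Z = 4 - ((-4 + 4*2) - 3*1) = 4 - ((-4 + 8) - 3) = 4 - (4 - 3) = 4 - 1*1 = 4 - 1 = 3)
(y(-629) + 100918)*(-136196 - 53*Z*6) = (-199 + 100918)*(-136196 - 53*3*6) = 100719*(-136196 - 159*6) = 100719*(-136196 - 954) = 100719*(-137150) = -13813610850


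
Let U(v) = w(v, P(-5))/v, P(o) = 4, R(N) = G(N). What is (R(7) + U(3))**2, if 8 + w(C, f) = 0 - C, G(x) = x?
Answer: 100/9 ≈ 11.111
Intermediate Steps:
R(N) = N
w(C, f) = -8 - C (w(C, f) = -8 + (0 - C) = -8 - C)
U(v) = (-8 - v)/v
(R(7) + U(3))**2 = (7 + (-8 - 1*3)/3)**2 = (7 + (-8 - 3)/3)**2 = (7 + (1/3)*(-11))**2 = (7 - 11/3)**2 = (10/3)**2 = 100/9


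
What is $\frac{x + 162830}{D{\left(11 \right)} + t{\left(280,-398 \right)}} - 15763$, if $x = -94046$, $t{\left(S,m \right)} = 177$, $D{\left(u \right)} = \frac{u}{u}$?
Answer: $- \frac{1368515}{89} \approx -15377.0$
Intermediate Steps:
$D{\left(u \right)} = 1$
$\frac{x + 162830}{D{\left(11 \right)} + t{\left(280,-398 \right)}} - 15763 = \frac{-94046 + 162830}{1 + 177} - 15763 = \frac{68784}{178} - 15763 = 68784 \cdot \frac{1}{178} - 15763 = \frac{34392}{89} - 15763 = - \frac{1368515}{89}$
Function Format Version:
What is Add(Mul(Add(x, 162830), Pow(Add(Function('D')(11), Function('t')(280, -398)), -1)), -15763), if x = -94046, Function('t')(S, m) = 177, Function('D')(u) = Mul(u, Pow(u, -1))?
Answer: Rational(-1368515, 89) ≈ -15377.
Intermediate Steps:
Function('D')(u) = 1
Add(Mul(Add(x, 162830), Pow(Add(Function('D')(11), Function('t')(280, -398)), -1)), -15763) = Add(Mul(Add(-94046, 162830), Pow(Add(1, 177), -1)), -15763) = Add(Mul(68784, Pow(178, -1)), -15763) = Add(Mul(68784, Rational(1, 178)), -15763) = Add(Rational(34392, 89), -15763) = Rational(-1368515, 89)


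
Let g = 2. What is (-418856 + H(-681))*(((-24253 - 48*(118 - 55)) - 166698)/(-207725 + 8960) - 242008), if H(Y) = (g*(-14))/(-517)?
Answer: 2083306207474231996/20552301 ≈ 1.0137e+11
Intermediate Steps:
H(Y) = 28/517 (H(Y) = (2*(-14))/(-517) = -28*(-1/517) = 28/517)
(-418856 + H(-681))*(((-24253 - 48*(118 - 55)) - 166698)/(-207725 + 8960) - 242008) = (-418856 + 28/517)*(((-24253 - 48*(118 - 55)) - 166698)/(-207725 + 8960) - 242008) = -216548524*(((-24253 - 48*63) - 166698)/(-198765) - 242008)/517 = -216548524*(((-24253 - 3024) - 166698)*(-1/198765) - 242008)/517 = -216548524*((-27277 - 166698)*(-1/198765) - 242008)/517 = -216548524*(-193975*(-1/198765) - 242008)/517 = -216548524*(38795/39753 - 242008)/517 = -216548524/517*(-9620505229/39753) = 2083306207474231996/20552301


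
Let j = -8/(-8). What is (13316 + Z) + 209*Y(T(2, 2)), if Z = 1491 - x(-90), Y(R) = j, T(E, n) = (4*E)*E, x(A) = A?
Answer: 15106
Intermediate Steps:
j = 1 (j = -8*(-1/8) = 1)
T(E, n) = 4*E**2
Y(R) = 1
Z = 1581 (Z = 1491 - 1*(-90) = 1491 + 90 = 1581)
(13316 + Z) + 209*Y(T(2, 2)) = (13316 + 1581) + 209*1 = 14897 + 209 = 15106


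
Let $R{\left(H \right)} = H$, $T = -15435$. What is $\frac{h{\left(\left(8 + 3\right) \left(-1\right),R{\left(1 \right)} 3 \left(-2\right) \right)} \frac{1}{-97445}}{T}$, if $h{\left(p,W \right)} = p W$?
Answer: $\frac{22}{501354525} \approx 4.3881 \cdot 10^{-8}$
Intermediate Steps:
$h{\left(p,W \right)} = W p$
$\frac{h{\left(\left(8 + 3\right) \left(-1\right),R{\left(1 \right)} 3 \left(-2\right) \right)} \frac{1}{-97445}}{T} = \frac{1 \cdot 3 \left(-2\right) \left(8 + 3\right) \left(-1\right) \frac{1}{-97445}}{-15435} = 3 \left(-2\right) 11 \left(-1\right) \left(- \frac{1}{97445}\right) \left(- \frac{1}{15435}\right) = \left(-6\right) \left(-11\right) \left(- \frac{1}{97445}\right) \left(- \frac{1}{15435}\right) = 66 \left(- \frac{1}{97445}\right) \left(- \frac{1}{15435}\right) = \left(- \frac{66}{97445}\right) \left(- \frac{1}{15435}\right) = \frac{22}{501354525}$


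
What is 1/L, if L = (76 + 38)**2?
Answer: 1/12996 ≈ 7.6947e-5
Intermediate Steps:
L = 12996 (L = 114**2 = 12996)
1/L = 1/12996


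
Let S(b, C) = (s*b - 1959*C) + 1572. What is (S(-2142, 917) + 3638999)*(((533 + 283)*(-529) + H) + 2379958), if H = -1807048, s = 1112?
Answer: -75953059056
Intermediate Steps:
S(b, C) = 1572 - 1959*C + 1112*b (S(b, C) = (1112*b - 1959*C) + 1572 = (-1959*C + 1112*b) + 1572 = 1572 - 1959*C + 1112*b)
(S(-2142, 917) + 3638999)*(((533 + 283)*(-529) + H) + 2379958) = ((1572 - 1959*917 + 1112*(-2142)) + 3638999)*(((533 + 283)*(-529) - 1807048) + 2379958) = ((1572 - 1796403 - 2381904) + 3638999)*((816*(-529) - 1807048) + 2379958) = (-4176735 + 3638999)*((-431664 - 1807048) + 2379958) = -537736*(-2238712 + 2379958) = -537736*141246 = -75953059056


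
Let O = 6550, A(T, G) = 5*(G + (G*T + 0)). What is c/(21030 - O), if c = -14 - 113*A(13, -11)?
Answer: 21749/3620 ≈ 6.0080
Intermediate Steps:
A(T, G) = 5*G + 5*G*T (A(T, G) = 5*(G + G*T) = 5*G + 5*G*T)
c = 86996 (c = -14 - 565*(-11)*(1 + 13) = -14 - 565*(-11)*14 = -14 - 113*(-770) = -14 + 87010 = 86996)
c/(21030 - O) = 86996/(21030 - 1*6550) = 86996/(21030 - 6550) = 86996/14480 = 86996*(1/14480) = 21749/3620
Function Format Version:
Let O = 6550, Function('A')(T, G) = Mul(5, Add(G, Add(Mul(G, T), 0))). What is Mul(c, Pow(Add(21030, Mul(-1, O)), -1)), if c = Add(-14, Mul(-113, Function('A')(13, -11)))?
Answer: Rational(21749, 3620) ≈ 6.0080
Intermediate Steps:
Function('A')(T, G) = Add(Mul(5, G), Mul(5, G, T)) (Function('A')(T, G) = Mul(5, Add(G, Mul(G, T))) = Add(Mul(5, G), Mul(5, G, T)))
c = 86996 (c = Add(-14, Mul(-113, Mul(5, -11, Add(1, 13)))) = Add(-14, Mul(-113, Mul(5, -11, 14))) = Add(-14, Mul(-113, -770)) = Add(-14, 87010) = 86996)
Mul(c, Pow(Add(21030, Mul(-1, O)), -1)) = Mul(86996, Pow(Add(21030, Mul(-1, 6550)), -1)) = Mul(86996, Pow(Add(21030, -6550), -1)) = Mul(86996, Pow(14480, -1)) = Mul(86996, Rational(1, 14480)) = Rational(21749, 3620)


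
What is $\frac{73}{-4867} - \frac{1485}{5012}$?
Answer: $- \frac{7593371}{24393404} \approx -0.31129$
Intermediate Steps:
$\frac{73}{-4867} - \frac{1485}{5012} = 73 \left(- \frac{1}{4867}\right) - \frac{1485}{5012} = - \frac{73}{4867} - \frac{1485}{5012} = - \frac{7593371}{24393404}$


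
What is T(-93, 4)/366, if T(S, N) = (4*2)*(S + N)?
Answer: -356/183 ≈ -1.9454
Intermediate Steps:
T(S, N) = 8*N + 8*S (T(S, N) = 8*(N + S) = 8*N + 8*S)
T(-93, 4)/366 = (8*4 + 8*(-93))/366 = (32 - 744)*(1/366) = -712*1/366 = -356/183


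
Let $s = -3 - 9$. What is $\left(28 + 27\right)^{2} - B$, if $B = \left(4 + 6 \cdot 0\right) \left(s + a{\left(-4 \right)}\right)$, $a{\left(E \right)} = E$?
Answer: $3089$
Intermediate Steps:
$s = -12$ ($s = -3 - 9 = -12$)
$B = -64$ ($B = \left(4 + 6 \cdot 0\right) \left(-12 - 4\right) = \left(4 + 0\right) \left(-16\right) = 4 \left(-16\right) = -64$)
$\left(28 + 27\right)^{2} - B = \left(28 + 27\right)^{2} - -64 = 55^{2} + 64 = 3025 + 64 = 3089$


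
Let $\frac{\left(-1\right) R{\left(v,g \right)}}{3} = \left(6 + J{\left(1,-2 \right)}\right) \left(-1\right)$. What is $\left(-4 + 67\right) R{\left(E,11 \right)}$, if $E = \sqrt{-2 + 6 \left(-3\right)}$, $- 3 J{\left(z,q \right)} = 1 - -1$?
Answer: $1008$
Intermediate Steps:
$J{\left(z,q \right)} = - \frac{2}{3}$ ($J{\left(z,q \right)} = - \frac{1 - -1}{3} = - \frac{1 + 1}{3} = \left(- \frac{1}{3}\right) 2 = - \frac{2}{3}$)
$E = 2 i \sqrt{5}$ ($E = \sqrt{-2 - 18} = \sqrt{-20} = 2 i \sqrt{5} \approx 4.4721 i$)
$R{\left(v,g \right)} = 16$ ($R{\left(v,g \right)} = - 3 \left(6 - \frac{2}{3}\right) \left(-1\right) = - 3 \cdot \frac{16}{3} \left(-1\right) = \left(-3\right) \left(- \frac{16}{3}\right) = 16$)
$\left(-4 + 67\right) R{\left(E,11 \right)} = \left(-4 + 67\right) 16 = 63 \cdot 16 = 1008$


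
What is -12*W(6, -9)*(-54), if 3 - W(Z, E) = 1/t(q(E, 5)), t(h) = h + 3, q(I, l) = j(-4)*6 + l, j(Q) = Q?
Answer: 3969/2 ≈ 1984.5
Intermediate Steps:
q(I, l) = -24 + l (q(I, l) = -4*6 + l = -24 + l)
t(h) = 3 + h
W(Z, E) = 49/16 (W(Z, E) = 3 - 1/(3 + (-24 + 5)) = 3 - 1/(3 - 19) = 3 - 1/(-16) = 3 - 1*(-1/16) = 3 + 1/16 = 49/16)
-12*W(6, -9)*(-54) = -12*49/16*(-54) = -147/4*(-54) = 3969/2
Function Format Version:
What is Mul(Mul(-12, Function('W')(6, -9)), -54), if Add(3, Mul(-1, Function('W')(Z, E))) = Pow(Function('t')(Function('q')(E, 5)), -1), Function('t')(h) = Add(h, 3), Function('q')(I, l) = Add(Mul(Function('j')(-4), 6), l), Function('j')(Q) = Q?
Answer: Rational(3969, 2) ≈ 1984.5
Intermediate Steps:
Function('q')(I, l) = Add(-24, l) (Function('q')(I, l) = Add(Mul(-4, 6), l) = Add(-24, l))
Function('t')(h) = Add(3, h)
Function('W')(Z, E) = Rational(49, 16) (Function('W')(Z, E) = Add(3, Mul(-1, Pow(Add(3, Add(-24, 5)), -1))) = Add(3, Mul(-1, Pow(Add(3, -19), -1))) = Add(3, Mul(-1, Pow(-16, -1))) = Add(3, Mul(-1, Rational(-1, 16))) = Add(3, Rational(1, 16)) = Rational(49, 16))
Mul(Mul(-12, Function('W')(6, -9)), -54) = Mul(Mul(-12, Rational(49, 16)), -54) = Mul(Rational(-147, 4), -54) = Rational(3969, 2)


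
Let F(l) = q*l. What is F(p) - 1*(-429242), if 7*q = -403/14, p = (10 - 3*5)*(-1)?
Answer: 42063701/98 ≈ 4.2922e+5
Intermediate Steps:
p = 5 (p = (10 - 15)*(-1) = -5*(-1) = 5)
q = -403/98 (q = (-403/14)/7 = (-403*1/14)/7 = (1/7)*(-403/14) = -403/98 ≈ -4.1122)
F(l) = -403*l/98
F(p) - 1*(-429242) = -403/98*5 - 1*(-429242) = -2015/98 + 429242 = 42063701/98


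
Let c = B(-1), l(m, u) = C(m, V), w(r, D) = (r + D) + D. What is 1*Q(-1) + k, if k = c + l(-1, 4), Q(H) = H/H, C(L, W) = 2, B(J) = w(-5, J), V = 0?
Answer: -4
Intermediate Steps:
w(r, D) = r + 2*D (w(r, D) = (D + r) + D = r + 2*D)
B(J) = -5 + 2*J
l(m, u) = 2
c = -7 (c = -5 + 2*(-1) = -5 - 2 = -7)
Q(H) = 1
k = -5 (k = -7 + 2 = -5)
1*Q(-1) + k = 1*1 - 5 = 1 - 5 = -4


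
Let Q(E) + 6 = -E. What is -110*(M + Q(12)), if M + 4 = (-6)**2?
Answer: -1540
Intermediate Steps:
Q(E) = -6 - E
M = 32 (M = -4 + (-6)**2 = -4 + 36 = 32)
-110*(M + Q(12)) = -110*(32 + (-6 - 1*12)) = -110*(32 + (-6 - 12)) = -110*(32 - 18) = -110*14 = -1540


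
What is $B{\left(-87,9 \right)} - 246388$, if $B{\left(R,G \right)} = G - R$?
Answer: $-246292$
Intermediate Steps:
$B{\left(-87,9 \right)} - 246388 = \left(9 - -87\right) - 246388 = \left(9 + 87\right) - 246388 = 96 - 246388 = -246292$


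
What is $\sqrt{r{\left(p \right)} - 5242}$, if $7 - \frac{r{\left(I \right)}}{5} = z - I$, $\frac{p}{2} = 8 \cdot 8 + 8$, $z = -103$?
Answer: $2 i \sqrt{993} \approx 63.024 i$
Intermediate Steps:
$p = 144$ ($p = 2 \left(8 \cdot 8 + 8\right) = 2 \left(64 + 8\right) = 2 \cdot 72 = 144$)
$r{\left(I \right)} = 550 + 5 I$ ($r{\left(I \right)} = 35 - 5 \left(-103 - I\right) = 35 + \left(515 + 5 I\right) = 550 + 5 I$)
$\sqrt{r{\left(p \right)} - 5242} = \sqrt{\left(550 + 5 \cdot 144\right) - 5242} = \sqrt{\left(550 + 720\right) - 5242} = \sqrt{1270 - 5242} = \sqrt{-3972} = 2 i \sqrt{993}$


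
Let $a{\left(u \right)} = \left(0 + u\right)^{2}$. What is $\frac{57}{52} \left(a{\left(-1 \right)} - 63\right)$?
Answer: $- \frac{1767}{26} \approx -67.962$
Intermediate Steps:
$a{\left(u \right)} = u^{2}$
$\frac{57}{52} \left(a{\left(-1 \right)} - 63\right) = \frac{57}{52} \left(\left(-1\right)^{2} - 63\right) = 57 \cdot \frac{1}{52} \left(1 - 63\right) = \frac{57}{52} \left(-62\right) = - \frac{1767}{26}$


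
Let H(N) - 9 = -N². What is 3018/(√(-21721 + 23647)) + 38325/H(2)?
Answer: 7665 + 503*√214/107 ≈ 7733.8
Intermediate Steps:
H(N) = 9 - N²
3018/(√(-21721 + 23647)) + 38325/H(2) = 3018/(√(-21721 + 23647)) + 38325/(9 - 1*2²) = 3018/(√1926) + 38325/(9 - 1*4) = 3018/((3*√214)) + 38325/(9 - 4) = 3018*(√214/642) + 38325/5 = 503*√214/107 + 38325*(⅕) = 503*√214/107 + 7665 = 7665 + 503*√214/107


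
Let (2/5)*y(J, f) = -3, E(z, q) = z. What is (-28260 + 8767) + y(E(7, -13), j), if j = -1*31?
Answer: -39001/2 ≈ -19501.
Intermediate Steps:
j = -31
y(J, f) = -15/2 (y(J, f) = (5/2)*(-3) = -15/2)
(-28260 + 8767) + y(E(7, -13), j) = (-28260 + 8767) - 15/2 = -19493 - 15/2 = -39001/2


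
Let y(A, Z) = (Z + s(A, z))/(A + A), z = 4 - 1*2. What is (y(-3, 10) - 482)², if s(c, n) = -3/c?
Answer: 8427409/36 ≈ 2.3409e+5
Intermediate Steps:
z = 2 (z = 4 - 2 = 2)
y(A, Z) = (Z - 3/A)/(2*A) (y(A, Z) = (Z - 3/A)/(A + A) = (Z - 3/A)/((2*A)) = (Z - 3/A)*(1/(2*A)) = (Z - 3/A)/(2*A))
(y(-3, 10) - 482)² = ((½)*(-3 - 3*10)/(-3)² - 482)² = ((½)*(⅑)*(-3 - 30) - 482)² = ((½)*(⅑)*(-33) - 482)² = (-11/6 - 482)² = (-2903/6)² = 8427409/36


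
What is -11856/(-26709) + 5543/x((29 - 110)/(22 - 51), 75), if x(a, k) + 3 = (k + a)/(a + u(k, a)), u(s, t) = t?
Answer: 1333597723/2626385 ≈ 507.77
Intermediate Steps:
x(a, k) = -3 + (a + k)/(2*a) (x(a, k) = -3 + (k + a)/(a + a) = -3 + (a + k)/((2*a)) = -3 + (a + k)*(1/(2*a)) = -3 + (a + k)/(2*a))
-11856/(-26709) + 5543/x((29 - 110)/(22 - 51), 75) = -11856/(-26709) + 5543/(((75 - 5*(29 - 110)/(22 - 51))/(2*(((29 - 110)/(22 - 51)))))) = -11856*(-1/26709) + 5543/(((75 - (-405)/(-29))/(2*((-81/(-29)))))) = 3952/8903 + 5543/(((75 - (-405)*(-1)/29)/(2*((-81*(-1/29)))))) = 3952/8903 + 5543/(((75 - 5*81/29)/(2*(81/29)))) = 3952/8903 + 5543/(((1/2)*(29/81)*(75 - 405/29))) = 3952/8903 + 5543/(((1/2)*(29/81)*(1770/29))) = 3952/8903 + 5543/(295/27) = 3952/8903 + 5543*(27/295) = 3952/8903 + 149661/295 = 1333597723/2626385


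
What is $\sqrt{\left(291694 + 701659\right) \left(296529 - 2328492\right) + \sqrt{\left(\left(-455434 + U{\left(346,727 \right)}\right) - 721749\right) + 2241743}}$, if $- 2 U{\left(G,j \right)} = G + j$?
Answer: $\frac{\sqrt{-8073826167756 + 2 \sqrt{4256094}}}{2} \approx 1.4207 \cdot 10^{6} i$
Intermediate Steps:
$U{\left(G,j \right)} = - \frac{G}{2} - \frac{j}{2}$ ($U{\left(G,j \right)} = - \frac{G + j}{2} = - \frac{G}{2} - \frac{j}{2}$)
$\sqrt{\left(291694 + 701659\right) \left(296529 - 2328492\right) + \sqrt{\left(\left(-455434 + U{\left(346,727 \right)}\right) - 721749\right) + 2241743}} = \sqrt{\left(291694 + 701659\right) \left(296529 - 2328492\right) + \sqrt{\left(\left(-455434 - \frac{1073}{2}\right) - 721749\right) + 2241743}} = \sqrt{993353 \left(-2031963\right) + \sqrt{\left(\left(-455434 - \frac{1073}{2}\right) - 721749\right) + 2241743}} = \sqrt{-2018456541939 + \sqrt{\left(\left(-455434 - \frac{1073}{2}\right) - 721749\right) + 2241743}} = \sqrt{-2018456541939 + \sqrt{\left(- \frac{911941}{2} - 721749\right) + 2241743}} = \sqrt{-2018456541939 + \sqrt{- \frac{2355439}{2} + 2241743}} = \sqrt{-2018456541939 + \sqrt{\frac{2128047}{2}}} = \sqrt{-2018456541939 + \frac{\sqrt{4256094}}{2}}$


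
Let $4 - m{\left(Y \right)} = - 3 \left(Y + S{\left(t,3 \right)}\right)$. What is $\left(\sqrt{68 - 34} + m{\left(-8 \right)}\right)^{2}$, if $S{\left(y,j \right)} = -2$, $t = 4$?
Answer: $\left(26 - \sqrt{34}\right)^{2} \approx 406.79$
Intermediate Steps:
$m{\left(Y \right)} = -2 + 3 Y$ ($m{\left(Y \right)} = 4 - - 3 \left(Y - 2\right) = 4 - - 3 \left(-2 + Y\right) = 4 - \left(6 - 3 Y\right) = 4 + \left(-6 + 3 Y\right) = -2 + 3 Y$)
$\left(\sqrt{68 - 34} + m{\left(-8 \right)}\right)^{2} = \left(\sqrt{68 - 34} + \left(-2 + 3 \left(-8\right)\right)\right)^{2} = \left(\sqrt{34} - 26\right)^{2} = \left(-26 + \sqrt{34}\right)^{2}$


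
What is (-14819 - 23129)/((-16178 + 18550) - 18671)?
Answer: 37948/16299 ≈ 2.3282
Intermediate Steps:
(-14819 - 23129)/((-16178 + 18550) - 18671) = -37948/(2372 - 18671) = -37948/(-16299) = -37948*(-1/16299) = 37948/16299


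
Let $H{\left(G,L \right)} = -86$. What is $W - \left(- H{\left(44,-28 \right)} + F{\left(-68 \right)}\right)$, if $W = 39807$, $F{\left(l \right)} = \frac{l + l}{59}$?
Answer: $\frac{2343675}{59} \approx 39723.0$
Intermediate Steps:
$F{\left(l \right)} = \frac{2 l}{59}$ ($F{\left(l \right)} = 2 l \frac{1}{59} = \frac{2 l}{59}$)
$W - \left(- H{\left(44,-28 \right)} + F{\left(-68 \right)}\right) = 39807 - \left(86 + \frac{2}{59} \left(-68\right)\right) = 39807 - \frac{4938}{59} = \frac{2343675}{59}$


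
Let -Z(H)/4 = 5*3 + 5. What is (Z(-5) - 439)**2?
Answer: 269361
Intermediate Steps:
Z(H) = -80 (Z(H) = -4*(5*3 + 5) = -4*(15 + 5) = -4*20 = -80)
(Z(-5) - 439)**2 = (-80 - 439)**2 = (-519)**2 = 269361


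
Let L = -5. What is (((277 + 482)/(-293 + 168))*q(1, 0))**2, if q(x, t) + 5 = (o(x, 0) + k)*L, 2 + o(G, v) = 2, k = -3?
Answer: 2304324/625 ≈ 3686.9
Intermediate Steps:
o(G, v) = 0 (o(G, v) = -2 + 2 = 0)
q(x, t) = 10 (q(x, t) = -5 + (0 - 3)*(-5) = -5 - 3*(-5) = -5 + 15 = 10)
(((277 + 482)/(-293 + 168))*q(1, 0))**2 = (((277 + 482)/(-293 + 168))*10)**2 = ((759/(-125))*10)**2 = ((759*(-1/125))*10)**2 = (-759/125*10)**2 = (-1518/25)**2 = 2304324/625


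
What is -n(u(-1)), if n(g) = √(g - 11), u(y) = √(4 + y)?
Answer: -I*√(11 - √3) ≈ -3.0443*I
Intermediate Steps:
n(g) = √(-11 + g)
-n(u(-1)) = -√(-11 + √(4 - 1)) = -√(-11 + √3)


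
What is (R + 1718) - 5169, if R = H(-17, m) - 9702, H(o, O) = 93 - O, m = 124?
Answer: -13184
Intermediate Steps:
R = -9733 (R = (93 - 1*124) - 9702 = (93 - 124) - 9702 = -31 - 9702 = -9733)
(R + 1718) - 5169 = (-9733 + 1718) - 5169 = -8015 - 5169 = -13184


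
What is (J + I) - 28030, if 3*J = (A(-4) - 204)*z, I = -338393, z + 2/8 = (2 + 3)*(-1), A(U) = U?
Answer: -366059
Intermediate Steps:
z = -21/4 (z = -¼ + (2 + 3)*(-1) = -¼ + 5*(-1) = -¼ - 5 = -21/4 ≈ -5.2500)
J = 364 (J = ((-4 - 204)*(-21/4))/3 = (-208*(-21/4))/3 = (⅓)*1092 = 364)
(J + I) - 28030 = (364 - 338393) - 28030 = -338029 - 28030 = -366059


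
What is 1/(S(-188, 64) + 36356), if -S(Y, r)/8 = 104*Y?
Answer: 1/192772 ≈ 5.1875e-6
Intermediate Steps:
S(Y, r) = -832*Y
1/(S(-188, 64) + 36356) = 1/(-832*(-188) + 36356) = 1/(156416 + 36356) = 1/192772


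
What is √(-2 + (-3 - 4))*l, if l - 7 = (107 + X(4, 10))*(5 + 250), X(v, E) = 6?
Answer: 86466*I ≈ 86466.0*I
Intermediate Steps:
l = 28822 (l = 7 + (107 + 6)*(5 + 250) = 7 + 113*255 = 7 + 28815 = 28822)
√(-2 + (-3 - 4))*l = √(-2 + (-3 - 4))*28822 = √(-2 - 7)*28822 = √(-9)*28822 = (3*I)*28822 = 86466*I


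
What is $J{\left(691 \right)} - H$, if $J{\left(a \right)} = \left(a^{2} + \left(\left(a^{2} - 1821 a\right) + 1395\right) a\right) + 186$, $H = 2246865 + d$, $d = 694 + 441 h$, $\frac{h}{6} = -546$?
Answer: $-538914761$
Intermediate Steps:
$h = -3276$ ($h = 6 \left(-546\right) = -3276$)
$d = -1444022$ ($d = 694 + 441 \left(-3276\right) = 694 - 1444716 = -1444022$)
$H = 802843$ ($H = 2246865 - 1444022 = 802843$)
$J{\left(a \right)} = 186 + a^{2} + a \left(1395 + a^{2} - 1821 a\right)$ ($J{\left(a \right)} = \left(a^{2} + \left(1395 + a^{2} - 1821 a\right) a\right) + 186 = \left(a^{2} + a \left(1395 + a^{2} - 1821 a\right)\right) + 186 = 186 + a^{2} + a \left(1395 + a^{2} - 1821 a\right)$)
$J{\left(691 \right)} - H = \left(186 + 691^{3} - 1820 \cdot 691^{2} + 1395 \cdot 691\right) - 802843 = \left(186 + 329939371 - 869015420 + 963945\right) - 802843 = -538111918 - 802843 = -538914761$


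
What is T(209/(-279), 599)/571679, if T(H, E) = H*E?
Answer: -125191/159498441 ≈ -0.00078490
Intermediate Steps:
T(H, E) = E*H
T(209/(-279), 599)/571679 = (599*(209/(-279)))/571679 = (599*(209*(-1/279)))*(1/571679) = (599*(-209/279))*(1/571679) = -125191/279*1/571679 = -125191/159498441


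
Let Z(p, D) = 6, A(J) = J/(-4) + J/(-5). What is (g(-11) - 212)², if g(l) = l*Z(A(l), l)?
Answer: 77284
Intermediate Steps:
A(J) = -9*J/20 (A(J) = J*(-¼) + J*(-⅕) = -J/4 - J/5 = -9*J/20)
g(l) = 6*l (g(l) = l*6 = 6*l)
(g(-11) - 212)² = (6*(-11) - 212)² = (-66 - 212)² = (-278)² = 77284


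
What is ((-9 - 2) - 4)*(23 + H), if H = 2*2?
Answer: -405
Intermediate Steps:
H = 4
((-9 - 2) - 4)*(23 + H) = ((-9 - 2) - 4)*(23 + 4) = (-11 - 4)*27 = -15*27 = -405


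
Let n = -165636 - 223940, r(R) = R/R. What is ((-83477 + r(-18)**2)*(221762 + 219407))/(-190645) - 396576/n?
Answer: 1793375011306408/9283839565 ≈ 1.9317e+5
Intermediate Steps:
r(R) = 1
n = -389576
((-83477 + r(-18)**2)*(221762 + 219407))/(-190645) - 396576/n = ((-83477 + 1**2)*(221762 + 219407))/(-190645) - 396576/(-389576) = ((-83477 + 1)*441169)*(-1/190645) - 396576*(-1/389576) = -83476*441169*(-1/190645) + 49572/48697 = -36827023444*(-1/190645) + 49572/48697 = 36827023444/190645 + 49572/48697 = 1793375011306408/9283839565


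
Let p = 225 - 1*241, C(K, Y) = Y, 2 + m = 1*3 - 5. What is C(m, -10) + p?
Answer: -26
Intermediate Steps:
m = -4 (m = -2 + (1*3 - 5) = -2 + (3 - 5) = -2 - 2 = -4)
p = -16 (p = 225 - 241 = -16)
C(m, -10) + p = -10 - 16 = -26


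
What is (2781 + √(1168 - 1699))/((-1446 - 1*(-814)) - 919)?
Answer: -927/517 - I*√59/517 ≈ -1.793 - 0.014857*I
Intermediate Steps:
(2781 + √(1168 - 1699))/((-1446 - 1*(-814)) - 919) = (2781 + √(-531))/((-1446 + 814) - 919) = (2781 + 3*I*√59)/(-632 - 919) = (2781 + 3*I*√59)/(-1551) = (2781 + 3*I*√59)*(-1/1551) = -927/517 - I*√59/517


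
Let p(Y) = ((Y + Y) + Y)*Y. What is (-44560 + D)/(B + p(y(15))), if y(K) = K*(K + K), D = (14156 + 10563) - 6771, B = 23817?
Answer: -26612/631317 ≈ -0.042153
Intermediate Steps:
D = 17948 (D = 24719 - 6771 = 17948)
y(K) = 2*K**2 (y(K) = K*(2*K) = 2*K**2)
p(Y) = 3*Y**2 (p(Y) = (2*Y + Y)*Y = (3*Y)*Y = 3*Y**2)
(-44560 + D)/(B + p(y(15))) = (-44560 + 17948)/(23817 + 3*(2*15**2)**2) = -26612/(23817 + 3*(2*225)**2) = -26612/(23817 + 3*450**2) = -26612/(23817 + 3*202500) = -26612/(23817 + 607500) = -26612/631317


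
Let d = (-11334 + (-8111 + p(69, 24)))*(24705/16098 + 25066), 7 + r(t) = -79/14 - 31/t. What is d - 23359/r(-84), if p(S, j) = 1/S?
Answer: -93034918381419280/190865937 ≈ -4.8744e+8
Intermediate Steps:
r(t) = -177/14 - 31/t (r(t) = -7 + (-79/14 - 31/t) = -177/14 - 31/t)
d = -90237906527132/185127 (d = (-11334 + (-8111 + 1/69))*(24705/16098 + 25066) = (-11334 + (-8111 + 1/69))*(24705*(1/16098) + 25066) = (-11334 - 559658/69)*(8235/5366 + 25066) = -1341704/69*134512391/5366 = -90237906527132/185127 ≈ -4.8744e+8)
d - 23359/r(-84) = -90237906527132/185127 - 23359/(-177/14 - 31/(-84)) = -90237906527132/185127 - 23359/(-177/14 - 31*(-1/84)) = -90237906527132/185127 - 23359/(-177/14 + 31/84) = -90237906527132/185127 - 23359/(-1031/84) = -90237906527132/185127 - 23359*(-84)/1031 = -90237906527132/185127 - 1*(-1962156/1031) = -90237906527132/185127 + 1962156/1031 = -93034918381419280/190865937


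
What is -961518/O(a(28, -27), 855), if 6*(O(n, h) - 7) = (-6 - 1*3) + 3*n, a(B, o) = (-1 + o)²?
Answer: -641012/265 ≈ -2418.9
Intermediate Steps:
O(n, h) = 11/2 + n/2 (O(n, h) = 7 + ((-6 - 1*3) + 3*n)/6 = 7 + ((-6 - 3) + 3*n)/6 = 7 + (-9 + 3*n)/6 = 7 + (-3/2 + n/2) = 11/2 + n/2)
-961518/O(a(28, -27), 855) = -961518/(11/2 + (-1 - 27)²/2) = -961518/(11/2 + (½)*(-28)²) = -961518/(11/2 + (½)*784) = -961518/(11/2 + 392) = -961518/795/2 = -961518*2/795 = -641012/265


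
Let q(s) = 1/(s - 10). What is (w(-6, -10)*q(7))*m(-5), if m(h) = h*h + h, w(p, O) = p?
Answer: 40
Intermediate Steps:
m(h) = h + h² (m(h) = h² + h = h + h²)
q(s) = 1/(-10 + s)
(w(-6, -10)*q(7))*m(-5) = (-6/(-10 + 7))*(-5*(1 - 5)) = (-6/(-3))*(-5*(-4)) = -6*(-⅓)*20 = 2*20 = 40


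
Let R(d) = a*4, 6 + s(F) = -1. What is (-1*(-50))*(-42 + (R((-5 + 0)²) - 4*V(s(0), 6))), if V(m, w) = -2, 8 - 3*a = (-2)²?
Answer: -4300/3 ≈ -1433.3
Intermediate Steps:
s(F) = -7 (s(F) = -6 - 1 = -7)
a = 4/3 (a = 8/3 - ⅓*(-2)² = 8/3 - ⅓*4 = 8/3 - 4/3 = 4/3 ≈ 1.3333)
R(d) = 16/3 (R(d) = (4/3)*4 = 16/3)
(-1*(-50))*(-42 + (R((-5 + 0)²) - 4*V(s(0), 6))) = (-1*(-50))*(-42 + (16/3 - 4*(-2))) = 50*(-42 + (16/3 + 8)) = 50*(-42 + 40/3) = 50*(-86/3) = -4300/3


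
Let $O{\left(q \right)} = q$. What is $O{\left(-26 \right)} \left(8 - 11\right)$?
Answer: $78$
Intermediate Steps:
$O{\left(-26 \right)} \left(8 - 11\right) = - 26 \left(8 - 11\right) = \left(-26\right) \left(-3\right) = 78$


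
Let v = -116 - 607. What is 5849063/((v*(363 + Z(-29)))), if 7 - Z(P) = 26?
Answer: -5849063/248712 ≈ -23.517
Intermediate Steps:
v = -723
Z(P) = -19 (Z(P) = 7 - 1*26 = 7 - 26 = -19)
5849063/((v*(363 + Z(-29)))) = 5849063/((-723*(363 - 19))) = 5849063/((-723*344)) = 5849063/(-248712) = 5849063*(-1/248712) = -5849063/248712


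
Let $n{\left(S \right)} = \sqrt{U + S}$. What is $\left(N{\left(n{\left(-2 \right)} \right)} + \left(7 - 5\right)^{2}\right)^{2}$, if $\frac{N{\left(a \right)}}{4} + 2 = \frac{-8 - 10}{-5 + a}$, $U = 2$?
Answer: $\frac{2704}{25} \approx 108.16$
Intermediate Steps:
$n{\left(S \right)} = \sqrt{2 + S}$
$N{\left(a \right)} = -8 - \frac{72}{-5 + a}$ ($N{\left(a \right)} = -8 + 4 \frac{-8 - 10}{-5 + a} = -8 + 4 \left(- \frac{18}{-5 + a}\right) = -8 - \frac{72}{-5 + a}$)
$\left(N{\left(n{\left(-2 \right)} \right)} + \left(7 - 5\right)^{2}\right)^{2} = \left(\frac{8 \left(-4 - \sqrt{2 - 2}\right)}{-5 + \sqrt{2 - 2}} + \left(7 - 5\right)^{2}\right)^{2} = \left(\frac{8 \left(-4 - \sqrt{0}\right)}{-5 + \sqrt{0}} + 2^{2}\right)^{2} = \left(\frac{8 \left(-4 - 0\right)}{-5 + 0} + 4\right)^{2} = \left(\frac{8 \left(-4 + 0\right)}{-5} + 4\right)^{2} = \left(8 \left(- \frac{1}{5}\right) \left(-4\right) + 4\right)^{2} = \left(\frac{32}{5} + 4\right)^{2} = \left(\frac{52}{5}\right)^{2} = \frac{2704}{25}$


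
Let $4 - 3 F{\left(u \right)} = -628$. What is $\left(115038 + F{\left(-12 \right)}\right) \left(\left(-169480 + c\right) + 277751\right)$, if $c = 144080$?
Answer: $29083116282$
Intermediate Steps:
$F{\left(u \right)} = \frac{632}{3}$ ($F{\left(u \right)} = \frac{4}{3} - - \frac{628}{3} = \frac{4}{3} + \frac{628}{3} = \frac{632}{3}$)
$\left(115038 + F{\left(-12 \right)}\right) \left(\left(-169480 + c\right) + 277751\right) = \left(115038 + \frac{632}{3}\right) \left(\left(-169480 + 144080\right) + 277751\right) = \frac{345746 \left(-25400 + 277751\right)}{3} = \frac{345746}{3} \cdot 252351 = 29083116282$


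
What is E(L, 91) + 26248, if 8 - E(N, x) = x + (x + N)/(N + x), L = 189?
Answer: 26164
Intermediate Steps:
E(N, x) = 7 - x (E(N, x) = 8 - (x + (x + N)/(N + x)) = 8 - (x + (N + x)/(N + x)) = 8 - (x + 1) = 8 - (1 + x) = 8 + (-1 - x) = 7 - x)
E(L, 91) + 26248 = (7 - 1*91) + 26248 = (7 - 91) + 26248 = -84 + 26248 = 26164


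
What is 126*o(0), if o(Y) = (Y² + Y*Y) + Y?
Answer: 0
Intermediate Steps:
o(Y) = Y + 2*Y² (o(Y) = (Y² + Y²) + Y = 2*Y² + Y = Y + 2*Y²)
126*o(0) = 126*(0*(1 + 2*0)) = 126*(0*(1 + 0)) = 126*(0*1) = 126*0 = 0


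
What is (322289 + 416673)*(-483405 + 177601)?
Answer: -225977535448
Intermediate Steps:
(322289 + 416673)*(-483405 + 177601) = 738962*(-305804) = -225977535448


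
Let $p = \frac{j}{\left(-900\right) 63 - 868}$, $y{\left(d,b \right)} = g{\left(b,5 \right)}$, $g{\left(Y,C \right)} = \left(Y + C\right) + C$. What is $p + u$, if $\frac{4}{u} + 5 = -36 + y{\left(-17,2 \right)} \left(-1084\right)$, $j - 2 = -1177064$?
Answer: $\frac{7679625883}{375602416} \approx 20.446$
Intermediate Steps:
$g{\left(Y,C \right)} = Y + 2 C$ ($g{\left(Y,C \right)} = \left(C + Y\right) + C = Y + 2 C$)
$j = -1177062$ ($j = 2 - 1177064 = -1177062$)
$y{\left(d,b \right)} = 10 + b$ ($y{\left(d,b \right)} = b + 2 \cdot 5 = b + 10 = 10 + b$)
$p = \frac{588531}{28784}$ ($p = - \frac{1177062}{\left(-900\right) 63 - 868} = - \frac{1177062}{-56700 - 868} = - \frac{1177062}{-57568} = \left(-1177062\right) \left(- \frac{1}{57568}\right) = \frac{588531}{28784} \approx 20.446$)
$u = - \frac{4}{13049}$ ($u = \frac{4}{-5 + \left(-36 + \left(10 + 2\right) \left(-1084\right)\right)} = \frac{4}{-5 + \left(-36 + 12 \left(-1084\right)\right)} = \frac{4}{-5 - 13044} = \frac{4}{-13049} = 4 \left(- \frac{1}{13049}\right) = - \frac{4}{13049} \approx -0.00030654$)
$p + u = \frac{588531}{28784} - \frac{4}{13049} = \frac{7679625883}{375602416}$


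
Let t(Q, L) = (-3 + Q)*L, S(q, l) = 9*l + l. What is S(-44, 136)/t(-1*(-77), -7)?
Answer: -680/259 ≈ -2.6255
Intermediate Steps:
S(q, l) = 10*l
t(Q, L) = L*(-3 + Q)
S(-44, 136)/t(-1*(-77), -7) = (10*136)/((-7*(-3 - 1*(-77)))) = 1360/((-7*(-3 + 77))) = 1360/((-7*74)) = 1360/(-518) = 1360*(-1/518) = -680/259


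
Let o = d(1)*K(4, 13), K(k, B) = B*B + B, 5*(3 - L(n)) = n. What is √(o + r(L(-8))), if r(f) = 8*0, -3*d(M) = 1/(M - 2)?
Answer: √546/3 ≈ 7.7889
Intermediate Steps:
L(n) = 3 - n/5
K(k, B) = B + B² (K(k, B) = B² + B = B + B²)
d(M) = -1/(3*(-2 + M)) (d(M) = -1/(3*(M - 2)) = -1/(3*(-2 + M)))
o = 182/3 (o = (-1/(-6 + 3*1))*(13*(1 + 13)) = (-1/(-6 + 3))*(13*14) = -1/(-3)*182 = -1*(-⅓)*182 = (⅓)*182 = 182/3 ≈ 60.667)
r(f) = 0
√(o + r(L(-8))) = √(182/3 + 0) = √(182/3) = √546/3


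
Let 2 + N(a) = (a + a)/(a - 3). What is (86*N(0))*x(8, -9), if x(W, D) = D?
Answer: 1548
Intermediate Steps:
N(a) = -2 + 2*a/(-3 + a) (N(a) = -2 + (a + a)/(a - 3) = -2 + (2*a)/(-3 + a) = -2 + 2*a/(-3 + a))
(86*N(0))*x(8, -9) = (86*(6/(-3 + 0)))*(-9) = (86*(6/(-3)))*(-9) = (86*(6*(-⅓)))*(-9) = (86*(-2))*(-9) = -172*(-9) = 1548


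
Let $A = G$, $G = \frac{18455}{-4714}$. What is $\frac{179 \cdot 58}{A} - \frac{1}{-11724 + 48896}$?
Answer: $- \frac{1819225503111}{686009260} \approx -2651.9$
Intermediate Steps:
$G = - \frac{18455}{4714}$ ($G = 18455 \left(- \frac{1}{4714}\right) = - \frac{18455}{4714} \approx -3.9149$)
$A = - \frac{18455}{4714} \approx -3.9149$
$\frac{179 \cdot 58}{A} - \frac{1}{-11724 + 48896} = \frac{179 \cdot 58}{- \frac{18455}{4714}} - \frac{1}{-11724 + 48896} = 10382 \left(- \frac{4714}{18455}\right) - \frac{1}{37172} = - \frac{48940748}{18455} - \frac{1}{37172} = - \frac{1819225503111}{686009260}$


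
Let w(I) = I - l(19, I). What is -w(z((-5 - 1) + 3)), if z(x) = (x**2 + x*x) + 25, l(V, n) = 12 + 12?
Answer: -19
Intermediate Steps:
l(V, n) = 24
z(x) = 25 + 2*x**2 (z(x) = (x**2 + x**2) + 25 = 2*x**2 + 25 = 25 + 2*x**2)
w(I) = -24 + I (w(I) = I - 1*24 = I - 24 = -24 + I)
-w(z((-5 - 1) + 3)) = -(-24 + (25 + 2*((-5 - 1) + 3)**2)) = -(-24 + (25 + 2*(-6 + 3)**2)) = -(-24 + (25 + 2*(-3)**2)) = -(-24 + (25 + 2*9)) = -(-24 + (25 + 18)) = -(-24 + 43) = -1*19 = -19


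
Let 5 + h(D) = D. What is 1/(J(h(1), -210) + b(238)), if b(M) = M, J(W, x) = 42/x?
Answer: 5/1189 ≈ 0.0042052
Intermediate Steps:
h(D) = -5 + D
1/(J(h(1), -210) + b(238)) = 1/(42/(-210) + 238) = 1/(42*(-1/210) + 238) = 1/(-⅕ + 238) = 1/(1189/5) = 5/1189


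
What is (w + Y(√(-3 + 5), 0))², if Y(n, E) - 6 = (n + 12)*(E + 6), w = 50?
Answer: 16456 + 1536*√2 ≈ 18628.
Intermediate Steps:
Y(n, E) = 6 + (6 + E)*(12 + n) (Y(n, E) = 6 + (n + 12)*(E + 6) = 6 + (12 + n)*(6 + E) = 6 + (6 + E)*(12 + n))
(w + Y(√(-3 + 5), 0))² = (50 + (78 + 6*√(-3 + 5) + 12*0 + 0*√(-3 + 5)))² = (50 + (78 + 6*√2 + 0 + 0*√2))² = (50 + (78 + 6*√2 + 0 + 0))² = (50 + (78 + 6*√2))² = (128 + 6*√2)²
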